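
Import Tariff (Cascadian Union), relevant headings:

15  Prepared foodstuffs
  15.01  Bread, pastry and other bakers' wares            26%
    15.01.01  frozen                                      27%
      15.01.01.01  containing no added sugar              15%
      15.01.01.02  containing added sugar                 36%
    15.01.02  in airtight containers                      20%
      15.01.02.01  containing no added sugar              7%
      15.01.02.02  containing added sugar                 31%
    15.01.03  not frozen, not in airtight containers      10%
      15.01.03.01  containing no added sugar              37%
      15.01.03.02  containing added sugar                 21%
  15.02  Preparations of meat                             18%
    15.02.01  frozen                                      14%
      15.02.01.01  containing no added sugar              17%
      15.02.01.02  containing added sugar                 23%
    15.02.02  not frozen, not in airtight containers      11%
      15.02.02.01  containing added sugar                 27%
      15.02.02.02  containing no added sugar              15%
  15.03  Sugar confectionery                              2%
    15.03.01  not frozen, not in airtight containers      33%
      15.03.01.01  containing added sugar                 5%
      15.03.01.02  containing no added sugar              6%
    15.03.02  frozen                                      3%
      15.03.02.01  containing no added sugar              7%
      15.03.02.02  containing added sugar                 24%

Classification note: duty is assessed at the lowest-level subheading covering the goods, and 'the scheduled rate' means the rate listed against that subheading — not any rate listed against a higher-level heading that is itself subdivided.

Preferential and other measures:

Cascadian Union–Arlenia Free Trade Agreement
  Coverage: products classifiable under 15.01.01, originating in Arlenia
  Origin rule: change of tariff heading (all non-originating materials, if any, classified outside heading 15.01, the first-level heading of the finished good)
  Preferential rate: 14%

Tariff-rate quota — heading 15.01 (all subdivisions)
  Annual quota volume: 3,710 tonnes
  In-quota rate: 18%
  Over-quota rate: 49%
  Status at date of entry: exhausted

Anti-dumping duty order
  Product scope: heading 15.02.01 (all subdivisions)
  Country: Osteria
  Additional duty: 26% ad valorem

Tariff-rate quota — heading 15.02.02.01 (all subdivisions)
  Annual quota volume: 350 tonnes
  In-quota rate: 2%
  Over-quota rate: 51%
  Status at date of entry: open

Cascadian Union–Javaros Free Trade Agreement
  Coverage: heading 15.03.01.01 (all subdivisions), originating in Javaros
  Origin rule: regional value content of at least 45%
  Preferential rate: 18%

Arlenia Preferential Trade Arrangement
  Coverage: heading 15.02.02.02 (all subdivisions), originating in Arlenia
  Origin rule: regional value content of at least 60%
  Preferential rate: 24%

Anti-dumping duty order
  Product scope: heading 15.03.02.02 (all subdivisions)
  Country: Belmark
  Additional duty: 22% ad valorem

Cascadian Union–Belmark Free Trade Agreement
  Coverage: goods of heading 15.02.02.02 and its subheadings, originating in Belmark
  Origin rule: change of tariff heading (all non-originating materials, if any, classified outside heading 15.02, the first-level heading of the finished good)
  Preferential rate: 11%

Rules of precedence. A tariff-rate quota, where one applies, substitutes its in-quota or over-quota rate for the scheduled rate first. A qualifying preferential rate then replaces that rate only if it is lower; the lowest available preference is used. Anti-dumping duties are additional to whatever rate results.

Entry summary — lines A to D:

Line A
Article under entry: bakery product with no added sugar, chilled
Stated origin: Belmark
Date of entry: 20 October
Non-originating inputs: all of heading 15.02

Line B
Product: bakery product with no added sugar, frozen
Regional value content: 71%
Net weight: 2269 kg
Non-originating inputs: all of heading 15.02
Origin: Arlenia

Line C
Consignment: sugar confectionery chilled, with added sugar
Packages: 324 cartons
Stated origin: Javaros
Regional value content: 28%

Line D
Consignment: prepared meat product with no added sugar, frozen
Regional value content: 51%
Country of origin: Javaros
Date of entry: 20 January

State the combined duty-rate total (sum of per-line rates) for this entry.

Line A: bakery product → 15.01; chilled → 15.01.03; with no added sugar → 15.01.03.01. Scheduled 37%. quota on 15.01 exhausted → over-quota 49%; Belmark agreement on 15.02.02.02: 15.01.03.01 not covered. → 49%.
Line B: bakery product → 15.01; frozen → 15.01.01; with no added sugar → 15.01.01.01. Scheduled 15%. quota on 15.01 exhausted → over-quota 49%; Arlenia agreement on 15.01.01: CTH met → 14% available; Arlenia agreement on 15.02.02.02: 15.01.01.01 not covered; preferential 14%. → 14%.
Line C: sugar confectionery → 15.03; chilled → 15.03.01; with added sugar → 15.03.01.01. Scheduled 5%. Javaros agreement on 15.03.01.01: RVC < 45%. → 5%.
Line D: prepared meat product → 15.02; frozen → 15.02.01; with no added sugar → 15.02.01.01. Scheduled 17%. Javaros agreement on 15.03.01.01: 15.02.01.01 not covered. → 17%.
Sum: 49% + 14% + 5% + 17% = 85%.

85%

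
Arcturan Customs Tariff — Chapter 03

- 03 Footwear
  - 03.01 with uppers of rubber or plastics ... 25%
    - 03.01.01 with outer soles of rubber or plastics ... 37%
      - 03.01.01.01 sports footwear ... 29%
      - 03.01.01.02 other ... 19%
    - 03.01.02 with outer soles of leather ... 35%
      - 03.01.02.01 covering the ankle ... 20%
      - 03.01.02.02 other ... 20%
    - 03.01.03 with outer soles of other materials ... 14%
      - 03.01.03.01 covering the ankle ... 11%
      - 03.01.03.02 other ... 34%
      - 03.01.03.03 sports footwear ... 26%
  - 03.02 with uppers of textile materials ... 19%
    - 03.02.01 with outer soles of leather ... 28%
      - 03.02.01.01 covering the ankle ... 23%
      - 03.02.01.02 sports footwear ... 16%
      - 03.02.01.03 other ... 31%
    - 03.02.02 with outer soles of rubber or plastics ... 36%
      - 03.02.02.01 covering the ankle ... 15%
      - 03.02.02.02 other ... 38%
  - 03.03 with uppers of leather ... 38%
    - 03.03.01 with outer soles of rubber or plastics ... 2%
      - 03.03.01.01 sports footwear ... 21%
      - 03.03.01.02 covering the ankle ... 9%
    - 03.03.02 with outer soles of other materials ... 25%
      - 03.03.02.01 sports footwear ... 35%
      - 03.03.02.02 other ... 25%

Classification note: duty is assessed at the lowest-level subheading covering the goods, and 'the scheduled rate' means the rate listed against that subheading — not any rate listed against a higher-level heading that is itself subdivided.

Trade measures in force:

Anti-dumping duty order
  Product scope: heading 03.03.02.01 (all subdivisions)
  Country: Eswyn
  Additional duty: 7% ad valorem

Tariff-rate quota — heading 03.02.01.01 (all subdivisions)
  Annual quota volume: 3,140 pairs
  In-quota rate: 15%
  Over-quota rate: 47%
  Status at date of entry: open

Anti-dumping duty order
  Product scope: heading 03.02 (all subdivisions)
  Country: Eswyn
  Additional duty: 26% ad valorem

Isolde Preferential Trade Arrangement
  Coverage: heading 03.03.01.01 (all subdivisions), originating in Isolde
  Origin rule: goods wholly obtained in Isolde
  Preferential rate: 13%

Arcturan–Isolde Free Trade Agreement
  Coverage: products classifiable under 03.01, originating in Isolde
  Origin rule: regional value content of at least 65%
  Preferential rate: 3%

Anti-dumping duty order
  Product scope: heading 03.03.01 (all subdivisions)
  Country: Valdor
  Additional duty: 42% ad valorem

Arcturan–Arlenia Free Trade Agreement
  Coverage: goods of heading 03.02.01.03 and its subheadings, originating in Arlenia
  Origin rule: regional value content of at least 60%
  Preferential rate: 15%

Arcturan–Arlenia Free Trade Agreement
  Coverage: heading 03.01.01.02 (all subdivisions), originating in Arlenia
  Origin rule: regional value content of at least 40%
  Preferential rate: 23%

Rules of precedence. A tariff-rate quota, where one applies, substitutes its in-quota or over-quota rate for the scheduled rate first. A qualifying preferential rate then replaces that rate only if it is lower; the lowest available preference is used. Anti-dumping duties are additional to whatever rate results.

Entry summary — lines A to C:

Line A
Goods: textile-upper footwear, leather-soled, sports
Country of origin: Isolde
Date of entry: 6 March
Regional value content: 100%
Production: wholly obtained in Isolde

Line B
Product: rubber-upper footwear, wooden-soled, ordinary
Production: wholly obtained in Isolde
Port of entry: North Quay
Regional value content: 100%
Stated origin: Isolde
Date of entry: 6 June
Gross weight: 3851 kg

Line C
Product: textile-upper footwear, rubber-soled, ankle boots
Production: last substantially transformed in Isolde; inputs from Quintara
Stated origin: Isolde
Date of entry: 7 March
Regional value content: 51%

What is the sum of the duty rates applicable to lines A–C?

Line A: textile-upper → 03.02; leather-soled → 03.02.01; sports → 03.02.01.02. Scheduled 16%. Isolde agreement on 03.03.01.01: 03.02.01.02 not covered; Isolde agreement on 03.01: 03.02.01.02 not covered. → 16%.
Line B: rubber-upper → 03.01; wooden-soled → 03.01.03; ordinary → 03.01.03.02. Scheduled 34%. Isolde agreement on 03.03.01.01: 03.01.03.02 not covered; Isolde agreement on 03.01: RVC ≥ 65% → 3% available; preferential 3%. → 3%.
Line C: textile-upper → 03.02; rubber-soled → 03.02.02; ankle boots → 03.02.02.01. Scheduled 15%. Isolde agreement on 03.03.01.01: 03.02.02.01 not covered; Isolde agreement on 03.01: 03.02.02.01 not covered. → 15%.
Sum: 16% + 3% + 15% = 34%.

34%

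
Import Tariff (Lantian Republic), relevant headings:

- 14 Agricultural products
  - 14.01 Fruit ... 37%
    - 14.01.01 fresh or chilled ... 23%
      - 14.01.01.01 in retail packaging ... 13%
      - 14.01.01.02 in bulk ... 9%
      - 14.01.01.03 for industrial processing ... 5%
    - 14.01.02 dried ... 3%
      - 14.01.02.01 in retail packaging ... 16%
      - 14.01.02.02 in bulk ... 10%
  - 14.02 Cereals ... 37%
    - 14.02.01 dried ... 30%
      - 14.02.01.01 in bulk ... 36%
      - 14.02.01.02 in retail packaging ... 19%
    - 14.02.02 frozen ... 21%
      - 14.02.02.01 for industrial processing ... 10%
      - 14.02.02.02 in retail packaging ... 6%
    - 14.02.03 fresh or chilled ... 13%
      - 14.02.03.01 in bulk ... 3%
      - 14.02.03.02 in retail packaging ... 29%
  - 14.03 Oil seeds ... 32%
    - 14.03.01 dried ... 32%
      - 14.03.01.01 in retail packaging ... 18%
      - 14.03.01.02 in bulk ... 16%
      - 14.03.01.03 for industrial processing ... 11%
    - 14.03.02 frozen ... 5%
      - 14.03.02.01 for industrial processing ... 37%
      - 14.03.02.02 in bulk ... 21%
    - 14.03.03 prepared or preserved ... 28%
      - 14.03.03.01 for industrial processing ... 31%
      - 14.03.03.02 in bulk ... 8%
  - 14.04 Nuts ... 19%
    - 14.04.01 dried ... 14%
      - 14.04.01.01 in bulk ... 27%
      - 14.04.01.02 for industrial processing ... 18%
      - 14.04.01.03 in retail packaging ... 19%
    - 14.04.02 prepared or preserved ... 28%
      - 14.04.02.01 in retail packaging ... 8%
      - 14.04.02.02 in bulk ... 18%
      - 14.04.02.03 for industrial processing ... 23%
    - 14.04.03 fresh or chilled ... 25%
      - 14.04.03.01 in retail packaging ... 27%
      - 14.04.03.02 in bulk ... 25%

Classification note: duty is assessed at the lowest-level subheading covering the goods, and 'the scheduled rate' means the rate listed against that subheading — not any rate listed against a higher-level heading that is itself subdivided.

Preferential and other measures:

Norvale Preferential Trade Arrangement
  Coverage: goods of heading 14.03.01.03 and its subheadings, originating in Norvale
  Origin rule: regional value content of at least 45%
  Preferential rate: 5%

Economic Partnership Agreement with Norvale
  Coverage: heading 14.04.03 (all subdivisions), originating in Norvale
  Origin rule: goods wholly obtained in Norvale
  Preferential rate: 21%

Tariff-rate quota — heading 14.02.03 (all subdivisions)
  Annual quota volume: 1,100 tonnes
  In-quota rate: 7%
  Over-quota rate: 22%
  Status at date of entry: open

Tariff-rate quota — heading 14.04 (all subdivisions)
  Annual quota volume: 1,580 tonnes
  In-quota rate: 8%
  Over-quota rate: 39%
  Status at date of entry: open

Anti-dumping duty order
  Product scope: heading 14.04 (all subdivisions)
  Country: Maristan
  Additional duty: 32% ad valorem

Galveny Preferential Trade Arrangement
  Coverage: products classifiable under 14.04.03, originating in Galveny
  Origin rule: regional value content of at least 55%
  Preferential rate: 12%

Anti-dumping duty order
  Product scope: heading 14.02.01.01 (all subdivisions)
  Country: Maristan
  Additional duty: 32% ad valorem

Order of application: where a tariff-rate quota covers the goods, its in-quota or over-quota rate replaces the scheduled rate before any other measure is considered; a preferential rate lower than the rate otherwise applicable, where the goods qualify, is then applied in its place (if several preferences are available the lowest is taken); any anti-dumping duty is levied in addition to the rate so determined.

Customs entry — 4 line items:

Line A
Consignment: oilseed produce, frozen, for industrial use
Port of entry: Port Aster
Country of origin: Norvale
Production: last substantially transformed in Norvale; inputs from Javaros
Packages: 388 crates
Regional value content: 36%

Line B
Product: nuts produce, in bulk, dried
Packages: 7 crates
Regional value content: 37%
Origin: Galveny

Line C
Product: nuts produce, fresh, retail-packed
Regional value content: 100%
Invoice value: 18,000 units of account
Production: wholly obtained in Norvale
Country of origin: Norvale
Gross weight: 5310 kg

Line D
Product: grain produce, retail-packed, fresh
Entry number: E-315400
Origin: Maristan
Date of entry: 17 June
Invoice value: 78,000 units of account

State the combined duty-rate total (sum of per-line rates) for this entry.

Line A: oilseed → 14.03; frozen → 14.03.02; for industrial use → 14.03.02.01. Scheduled 37%. Norvale agreement on 14.03.01.03: 14.03.02.01 not covered; Norvale agreement on 14.04.03: 14.03.02.01 not covered. → 37%.
Line B: nuts → 14.04; dried → 14.04.01; in bulk → 14.04.01.01. Scheduled 27%. quota on 14.04 open → in-quota 8%; Galveny agreement on 14.04.03: 14.04.01.01 not covered. → 8%.
Line C: nuts → 14.04; fresh → 14.04.03; retail-packed → 14.04.03.01. Scheduled 27%. quota on 14.04 open → in-quota 8%; Norvale agreement on 14.03.01.03: 14.04.03.01 not covered; Norvale agreement on 14.04.03: wholly obtained → 21% available; preference 21% not lower than 8% → no reduction. → 8%.
Line D: grain → 14.02; fresh → 14.02.03; retail-packed → 14.02.03.02. Scheduled 29%. quota on 14.02.03 open → in-quota 7%. → 7%.
Sum: 37% + 8% + 8% + 7% = 60%.

60%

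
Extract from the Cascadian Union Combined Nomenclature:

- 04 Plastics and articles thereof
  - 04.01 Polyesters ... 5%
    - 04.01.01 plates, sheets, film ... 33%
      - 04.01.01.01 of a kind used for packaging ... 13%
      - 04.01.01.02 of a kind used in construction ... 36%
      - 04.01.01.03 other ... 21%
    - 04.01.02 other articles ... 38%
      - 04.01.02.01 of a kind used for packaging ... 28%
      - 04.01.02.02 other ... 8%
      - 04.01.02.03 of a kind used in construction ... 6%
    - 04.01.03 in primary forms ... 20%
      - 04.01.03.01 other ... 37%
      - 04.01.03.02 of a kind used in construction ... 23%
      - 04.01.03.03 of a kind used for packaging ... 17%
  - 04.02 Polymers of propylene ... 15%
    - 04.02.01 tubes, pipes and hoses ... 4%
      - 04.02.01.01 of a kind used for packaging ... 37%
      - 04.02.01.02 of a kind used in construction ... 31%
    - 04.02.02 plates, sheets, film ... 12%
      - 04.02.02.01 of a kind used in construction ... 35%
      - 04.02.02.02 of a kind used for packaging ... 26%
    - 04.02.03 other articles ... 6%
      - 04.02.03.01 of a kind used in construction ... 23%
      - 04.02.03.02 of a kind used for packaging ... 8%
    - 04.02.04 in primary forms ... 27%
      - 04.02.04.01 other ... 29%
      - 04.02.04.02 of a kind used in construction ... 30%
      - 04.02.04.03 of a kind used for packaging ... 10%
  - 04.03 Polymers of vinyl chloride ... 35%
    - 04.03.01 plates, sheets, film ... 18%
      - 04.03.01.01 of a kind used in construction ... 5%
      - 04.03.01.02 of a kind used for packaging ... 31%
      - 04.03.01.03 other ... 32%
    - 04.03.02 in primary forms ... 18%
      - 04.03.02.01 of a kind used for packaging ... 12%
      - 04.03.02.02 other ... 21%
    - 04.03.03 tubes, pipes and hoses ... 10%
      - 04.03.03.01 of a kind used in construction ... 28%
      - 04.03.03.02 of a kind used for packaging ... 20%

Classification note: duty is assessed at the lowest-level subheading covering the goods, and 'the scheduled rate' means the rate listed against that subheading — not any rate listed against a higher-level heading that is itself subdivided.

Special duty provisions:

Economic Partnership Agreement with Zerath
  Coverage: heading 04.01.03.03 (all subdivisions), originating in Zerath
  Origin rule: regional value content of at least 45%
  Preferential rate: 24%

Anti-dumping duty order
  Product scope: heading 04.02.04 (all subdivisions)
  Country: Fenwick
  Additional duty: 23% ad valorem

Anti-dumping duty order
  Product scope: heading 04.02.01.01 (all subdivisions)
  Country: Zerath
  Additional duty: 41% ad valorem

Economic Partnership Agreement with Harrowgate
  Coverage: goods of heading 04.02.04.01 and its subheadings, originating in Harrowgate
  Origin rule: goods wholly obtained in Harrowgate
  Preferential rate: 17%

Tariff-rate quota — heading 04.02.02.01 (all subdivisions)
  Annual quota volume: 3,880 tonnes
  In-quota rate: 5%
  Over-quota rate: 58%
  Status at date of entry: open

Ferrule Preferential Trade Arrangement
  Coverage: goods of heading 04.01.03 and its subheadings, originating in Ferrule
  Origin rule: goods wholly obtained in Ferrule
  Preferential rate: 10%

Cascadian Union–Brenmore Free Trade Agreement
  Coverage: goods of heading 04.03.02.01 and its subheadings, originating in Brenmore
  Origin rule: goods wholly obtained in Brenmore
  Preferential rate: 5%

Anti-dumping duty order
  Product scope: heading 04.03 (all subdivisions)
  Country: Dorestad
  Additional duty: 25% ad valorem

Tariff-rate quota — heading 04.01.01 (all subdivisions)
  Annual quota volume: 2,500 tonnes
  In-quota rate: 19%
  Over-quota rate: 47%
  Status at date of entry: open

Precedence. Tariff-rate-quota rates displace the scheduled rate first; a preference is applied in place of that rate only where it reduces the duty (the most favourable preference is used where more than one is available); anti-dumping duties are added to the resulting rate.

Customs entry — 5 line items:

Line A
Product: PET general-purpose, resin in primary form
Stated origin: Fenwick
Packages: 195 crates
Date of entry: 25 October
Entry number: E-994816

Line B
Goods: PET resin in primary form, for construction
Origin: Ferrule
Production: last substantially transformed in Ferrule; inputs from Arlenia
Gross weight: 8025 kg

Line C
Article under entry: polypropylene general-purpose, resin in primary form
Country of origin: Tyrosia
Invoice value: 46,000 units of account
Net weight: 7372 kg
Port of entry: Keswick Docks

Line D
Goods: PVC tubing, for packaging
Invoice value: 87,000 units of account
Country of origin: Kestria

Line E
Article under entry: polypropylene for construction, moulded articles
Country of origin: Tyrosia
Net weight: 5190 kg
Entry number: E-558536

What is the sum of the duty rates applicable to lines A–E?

132%

Line A: PET → 04.01; resin in primary form → 04.01.03; general-purpose → 04.01.03.01. Scheduled 37%. No special measure applies. → 37%.
Line B: PET → 04.01; resin in primary form → 04.01.03; for construction → 04.01.03.02. Scheduled 23%. Ferrule agreement on 04.01.03: not wholly obtained. → 23%.
Line C: polypropylene → 04.02; resin in primary form → 04.02.04; general-purpose → 04.02.04.01. Scheduled 29%. No special measure applies. → 29%.
Line D: PVC → 04.03; tubing → 04.03.03; for packaging → 04.03.03.02. Scheduled 20%. No special measure applies. → 20%.
Line E: polypropylene → 04.02; moulded articles → 04.02.03; for construction → 04.02.03.01. Scheduled 23%. No special measure applies. → 23%.
Sum: 37% + 23% + 29% + 20% + 23% = 132%.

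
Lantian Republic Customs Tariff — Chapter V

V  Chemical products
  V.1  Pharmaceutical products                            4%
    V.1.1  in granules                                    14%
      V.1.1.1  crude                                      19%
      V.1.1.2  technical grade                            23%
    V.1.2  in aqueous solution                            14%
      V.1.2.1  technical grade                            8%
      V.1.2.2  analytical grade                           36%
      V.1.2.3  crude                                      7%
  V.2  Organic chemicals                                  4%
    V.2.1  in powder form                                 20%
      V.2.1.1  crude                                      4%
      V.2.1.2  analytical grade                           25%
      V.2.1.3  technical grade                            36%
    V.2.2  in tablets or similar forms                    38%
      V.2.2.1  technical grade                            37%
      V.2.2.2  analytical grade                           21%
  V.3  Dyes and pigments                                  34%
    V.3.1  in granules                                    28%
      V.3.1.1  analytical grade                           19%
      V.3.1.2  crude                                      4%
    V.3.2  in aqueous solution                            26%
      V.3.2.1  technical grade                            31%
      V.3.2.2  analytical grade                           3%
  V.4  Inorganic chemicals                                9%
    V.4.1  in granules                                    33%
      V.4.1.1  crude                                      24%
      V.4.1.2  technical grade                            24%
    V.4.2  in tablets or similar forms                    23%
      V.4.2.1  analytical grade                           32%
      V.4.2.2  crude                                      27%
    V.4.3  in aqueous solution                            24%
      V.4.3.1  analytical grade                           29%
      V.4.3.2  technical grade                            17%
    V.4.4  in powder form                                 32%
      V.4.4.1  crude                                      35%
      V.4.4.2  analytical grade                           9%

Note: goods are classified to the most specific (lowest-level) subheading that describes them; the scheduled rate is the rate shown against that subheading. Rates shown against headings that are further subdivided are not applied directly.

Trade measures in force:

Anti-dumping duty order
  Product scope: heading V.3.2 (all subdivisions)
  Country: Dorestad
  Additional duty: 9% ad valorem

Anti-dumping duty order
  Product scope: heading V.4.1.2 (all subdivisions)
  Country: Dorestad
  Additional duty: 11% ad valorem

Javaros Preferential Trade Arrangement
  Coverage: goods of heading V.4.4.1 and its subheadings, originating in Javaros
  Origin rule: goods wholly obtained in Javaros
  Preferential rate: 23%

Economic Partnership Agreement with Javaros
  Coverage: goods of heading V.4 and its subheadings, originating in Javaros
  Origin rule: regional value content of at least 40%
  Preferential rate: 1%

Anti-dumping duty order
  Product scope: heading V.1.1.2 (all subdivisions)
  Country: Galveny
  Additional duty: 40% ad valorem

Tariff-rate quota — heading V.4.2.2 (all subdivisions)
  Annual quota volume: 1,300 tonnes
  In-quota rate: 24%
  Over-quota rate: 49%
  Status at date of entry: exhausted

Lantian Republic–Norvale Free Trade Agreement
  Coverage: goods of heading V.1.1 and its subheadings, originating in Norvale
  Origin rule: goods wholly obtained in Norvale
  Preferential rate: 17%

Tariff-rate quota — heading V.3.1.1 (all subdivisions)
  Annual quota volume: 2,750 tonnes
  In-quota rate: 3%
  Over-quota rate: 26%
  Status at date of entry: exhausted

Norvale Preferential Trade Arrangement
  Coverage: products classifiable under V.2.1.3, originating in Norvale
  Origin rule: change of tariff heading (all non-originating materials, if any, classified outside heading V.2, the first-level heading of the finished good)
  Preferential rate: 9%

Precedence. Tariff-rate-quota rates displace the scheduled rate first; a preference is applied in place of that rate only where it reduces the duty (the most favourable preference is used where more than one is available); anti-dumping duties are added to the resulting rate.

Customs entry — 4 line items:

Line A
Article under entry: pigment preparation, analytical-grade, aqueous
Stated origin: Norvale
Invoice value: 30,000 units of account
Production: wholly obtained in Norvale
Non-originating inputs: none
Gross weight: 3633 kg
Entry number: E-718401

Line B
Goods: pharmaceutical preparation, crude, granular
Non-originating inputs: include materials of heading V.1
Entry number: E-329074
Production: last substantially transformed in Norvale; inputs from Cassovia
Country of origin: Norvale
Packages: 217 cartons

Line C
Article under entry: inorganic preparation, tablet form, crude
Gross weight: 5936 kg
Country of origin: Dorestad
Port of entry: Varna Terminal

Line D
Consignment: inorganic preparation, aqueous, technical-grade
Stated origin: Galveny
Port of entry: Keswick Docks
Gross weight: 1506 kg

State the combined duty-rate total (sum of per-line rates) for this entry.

Line A: pigment → V.3; aqueous → V.3.2; analytical-grade → V.3.2.2. Scheduled 3%. Norvale agreement on V.1.1: V.3.2.2 not covered; Norvale agreement on V.2.1.3: V.3.2.2 not covered. → 3%.
Line B: pharmaceutical → V.1; granular → V.1.1; crude → V.1.1.1. Scheduled 19%. Norvale agreement on V.1.1: not wholly obtained; Norvale agreement on V.2.1.3: V.1.1.1 not covered. → 19%.
Line C: inorganic → V.4; tablet form → V.4.2; crude → V.4.2.2. Scheduled 27%. quota on V.4.2.2 exhausted → over-quota 49%. → 49%.
Line D: inorganic → V.4; aqueous → V.4.3; technical-grade → V.4.3.2. Scheduled 17%. No special measure applies. → 17%.
Sum: 3% + 19% + 49% + 17% = 88%.

88%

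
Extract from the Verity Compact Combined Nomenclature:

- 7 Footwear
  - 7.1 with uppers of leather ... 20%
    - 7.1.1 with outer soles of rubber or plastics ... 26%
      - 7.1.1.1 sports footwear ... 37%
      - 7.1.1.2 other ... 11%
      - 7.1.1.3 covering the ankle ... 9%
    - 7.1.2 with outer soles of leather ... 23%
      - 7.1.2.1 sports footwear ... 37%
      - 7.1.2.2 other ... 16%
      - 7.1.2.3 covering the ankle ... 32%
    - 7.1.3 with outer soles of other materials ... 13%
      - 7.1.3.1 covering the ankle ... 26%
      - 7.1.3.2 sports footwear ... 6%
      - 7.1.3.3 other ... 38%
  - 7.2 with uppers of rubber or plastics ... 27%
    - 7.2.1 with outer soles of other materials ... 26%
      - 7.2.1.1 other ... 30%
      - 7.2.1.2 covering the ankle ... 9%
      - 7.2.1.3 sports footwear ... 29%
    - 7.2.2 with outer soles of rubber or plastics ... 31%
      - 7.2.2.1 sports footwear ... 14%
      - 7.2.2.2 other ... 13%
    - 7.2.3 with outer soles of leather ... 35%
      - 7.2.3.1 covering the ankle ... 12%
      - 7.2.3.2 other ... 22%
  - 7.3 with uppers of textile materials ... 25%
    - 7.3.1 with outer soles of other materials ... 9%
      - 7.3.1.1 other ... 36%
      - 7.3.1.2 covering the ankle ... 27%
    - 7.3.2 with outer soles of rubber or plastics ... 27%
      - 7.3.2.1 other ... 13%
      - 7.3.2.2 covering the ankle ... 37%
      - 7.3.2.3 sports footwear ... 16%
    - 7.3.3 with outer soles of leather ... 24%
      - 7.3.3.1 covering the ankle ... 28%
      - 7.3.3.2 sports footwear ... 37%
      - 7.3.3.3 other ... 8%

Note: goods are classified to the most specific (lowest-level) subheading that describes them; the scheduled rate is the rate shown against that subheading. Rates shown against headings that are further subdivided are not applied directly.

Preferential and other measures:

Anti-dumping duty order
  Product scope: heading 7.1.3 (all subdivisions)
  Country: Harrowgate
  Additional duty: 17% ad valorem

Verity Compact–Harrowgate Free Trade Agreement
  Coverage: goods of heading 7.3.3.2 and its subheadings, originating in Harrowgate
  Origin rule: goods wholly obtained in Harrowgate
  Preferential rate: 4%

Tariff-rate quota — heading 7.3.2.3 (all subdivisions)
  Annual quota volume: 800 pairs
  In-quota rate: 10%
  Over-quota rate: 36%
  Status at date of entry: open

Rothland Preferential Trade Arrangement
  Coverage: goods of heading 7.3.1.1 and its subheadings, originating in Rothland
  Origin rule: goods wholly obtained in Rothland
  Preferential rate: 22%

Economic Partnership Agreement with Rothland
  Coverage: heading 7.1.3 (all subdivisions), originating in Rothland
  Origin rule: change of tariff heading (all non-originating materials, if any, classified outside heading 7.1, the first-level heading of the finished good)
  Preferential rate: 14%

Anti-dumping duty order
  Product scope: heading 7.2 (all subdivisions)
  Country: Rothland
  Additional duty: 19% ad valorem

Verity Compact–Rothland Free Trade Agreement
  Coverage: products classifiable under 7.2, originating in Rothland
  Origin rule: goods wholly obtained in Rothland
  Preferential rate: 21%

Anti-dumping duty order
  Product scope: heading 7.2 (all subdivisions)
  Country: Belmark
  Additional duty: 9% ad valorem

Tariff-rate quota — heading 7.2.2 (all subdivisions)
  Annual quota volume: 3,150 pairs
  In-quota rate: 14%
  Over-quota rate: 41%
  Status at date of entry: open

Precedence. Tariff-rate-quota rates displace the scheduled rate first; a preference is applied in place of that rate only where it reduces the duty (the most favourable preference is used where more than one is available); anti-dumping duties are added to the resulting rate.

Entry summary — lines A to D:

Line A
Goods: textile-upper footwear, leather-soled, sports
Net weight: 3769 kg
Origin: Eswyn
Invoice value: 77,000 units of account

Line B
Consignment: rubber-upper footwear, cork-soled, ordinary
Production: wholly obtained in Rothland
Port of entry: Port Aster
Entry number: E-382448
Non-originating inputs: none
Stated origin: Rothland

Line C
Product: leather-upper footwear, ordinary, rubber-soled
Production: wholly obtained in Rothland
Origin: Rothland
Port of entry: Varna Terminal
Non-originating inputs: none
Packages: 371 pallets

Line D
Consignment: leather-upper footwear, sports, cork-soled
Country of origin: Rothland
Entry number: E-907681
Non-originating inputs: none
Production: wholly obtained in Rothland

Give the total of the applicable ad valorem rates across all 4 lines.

94%

Line A: textile-upper → 7.3; leather-soled → 7.3.3; sports → 7.3.3.2. Scheduled 37%. No special measure applies. → 37%.
Line B: rubber-upper → 7.2; cork-soled → 7.2.1; ordinary → 7.2.1.1. Scheduled 30%. Rothland agreement on 7.3.1.1: 7.2.1.1 not covered; Rothland agreement on 7.1.3: 7.2.1.1 not covered; Rothland agreement on 7.2: wholly obtained → 21% available; preferential 21%; anti-dumping (Rothland, 7.2): +19%; total 21% + 19% = 40%. → 40%.
Line C: leather-upper → 7.1; rubber-soled → 7.1.1; ordinary → 7.1.1.2. Scheduled 11%. Rothland agreement on 7.3.1.1: 7.1.1.2 not covered; Rothland agreement on 7.1.3: 7.1.1.2 not covered; Rothland agreement on 7.2: 7.1.1.2 not covered. → 11%.
Line D: leather-upper → 7.1; cork-soled → 7.1.3; sports → 7.1.3.2. Scheduled 6%. Rothland agreement on 7.3.1.1: 7.1.3.2 not covered; Rothland agreement on 7.1.3: CTH met → 14% available; Rothland agreement on 7.2: 7.1.3.2 not covered; preference 14% not lower than 6% → no reduction. → 6%.
Sum: 37% + 40% + 11% + 6% = 94%.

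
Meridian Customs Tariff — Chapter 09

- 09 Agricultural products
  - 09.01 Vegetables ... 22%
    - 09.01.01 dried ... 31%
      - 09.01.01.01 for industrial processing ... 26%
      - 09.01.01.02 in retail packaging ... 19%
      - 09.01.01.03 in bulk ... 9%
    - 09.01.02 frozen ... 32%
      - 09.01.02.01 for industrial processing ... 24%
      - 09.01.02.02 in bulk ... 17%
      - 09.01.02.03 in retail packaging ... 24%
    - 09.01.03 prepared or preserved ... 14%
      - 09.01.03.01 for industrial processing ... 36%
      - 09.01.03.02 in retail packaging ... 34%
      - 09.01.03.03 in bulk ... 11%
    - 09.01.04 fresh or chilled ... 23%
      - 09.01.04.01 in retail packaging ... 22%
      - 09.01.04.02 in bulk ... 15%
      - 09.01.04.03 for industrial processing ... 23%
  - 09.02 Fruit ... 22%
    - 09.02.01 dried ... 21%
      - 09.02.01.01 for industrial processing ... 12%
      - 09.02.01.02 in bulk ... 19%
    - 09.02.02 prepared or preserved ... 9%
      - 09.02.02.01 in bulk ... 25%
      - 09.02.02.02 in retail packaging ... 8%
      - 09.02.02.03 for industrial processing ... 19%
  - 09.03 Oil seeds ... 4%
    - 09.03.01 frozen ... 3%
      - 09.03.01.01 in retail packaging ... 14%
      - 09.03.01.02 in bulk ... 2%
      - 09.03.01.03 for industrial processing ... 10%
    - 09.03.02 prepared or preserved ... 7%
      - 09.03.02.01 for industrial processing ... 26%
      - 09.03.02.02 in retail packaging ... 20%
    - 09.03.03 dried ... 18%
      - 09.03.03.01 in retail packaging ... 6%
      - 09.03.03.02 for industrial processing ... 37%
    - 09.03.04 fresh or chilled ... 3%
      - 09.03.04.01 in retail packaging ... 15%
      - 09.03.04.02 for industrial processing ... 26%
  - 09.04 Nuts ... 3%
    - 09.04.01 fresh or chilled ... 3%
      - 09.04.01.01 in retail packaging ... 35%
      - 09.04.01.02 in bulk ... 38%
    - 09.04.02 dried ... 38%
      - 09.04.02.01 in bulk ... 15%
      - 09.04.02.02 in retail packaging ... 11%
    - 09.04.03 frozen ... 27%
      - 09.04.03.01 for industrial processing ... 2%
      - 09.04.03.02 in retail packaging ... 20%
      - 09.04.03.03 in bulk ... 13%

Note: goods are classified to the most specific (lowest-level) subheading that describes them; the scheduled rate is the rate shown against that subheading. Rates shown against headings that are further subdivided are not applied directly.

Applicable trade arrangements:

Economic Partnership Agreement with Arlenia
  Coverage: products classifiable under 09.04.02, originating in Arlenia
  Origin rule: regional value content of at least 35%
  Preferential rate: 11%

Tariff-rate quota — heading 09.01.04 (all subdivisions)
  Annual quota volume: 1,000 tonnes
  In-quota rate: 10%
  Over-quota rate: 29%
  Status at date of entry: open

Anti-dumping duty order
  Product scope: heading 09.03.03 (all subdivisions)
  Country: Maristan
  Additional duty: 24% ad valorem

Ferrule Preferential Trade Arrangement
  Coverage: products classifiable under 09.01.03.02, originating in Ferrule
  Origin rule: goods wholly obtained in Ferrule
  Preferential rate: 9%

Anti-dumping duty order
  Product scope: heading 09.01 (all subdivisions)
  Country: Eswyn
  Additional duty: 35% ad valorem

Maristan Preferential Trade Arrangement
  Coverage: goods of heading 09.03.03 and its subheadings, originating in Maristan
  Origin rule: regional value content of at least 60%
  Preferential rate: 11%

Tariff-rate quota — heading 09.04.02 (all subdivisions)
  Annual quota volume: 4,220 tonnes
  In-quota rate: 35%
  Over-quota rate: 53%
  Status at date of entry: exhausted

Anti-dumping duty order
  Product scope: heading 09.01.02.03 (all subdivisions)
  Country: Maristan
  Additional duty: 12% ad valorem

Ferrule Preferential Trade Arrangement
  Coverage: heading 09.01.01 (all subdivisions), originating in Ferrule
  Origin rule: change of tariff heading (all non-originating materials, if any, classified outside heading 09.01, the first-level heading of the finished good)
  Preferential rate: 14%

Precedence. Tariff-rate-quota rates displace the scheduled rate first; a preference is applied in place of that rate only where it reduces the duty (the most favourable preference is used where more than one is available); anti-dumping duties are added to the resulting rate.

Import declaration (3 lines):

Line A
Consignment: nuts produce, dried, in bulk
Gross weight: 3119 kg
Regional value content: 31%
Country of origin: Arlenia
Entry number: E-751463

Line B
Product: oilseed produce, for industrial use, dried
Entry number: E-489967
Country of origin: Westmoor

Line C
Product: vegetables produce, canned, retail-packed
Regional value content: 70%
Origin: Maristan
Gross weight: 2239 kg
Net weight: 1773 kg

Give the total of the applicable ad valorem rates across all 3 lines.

Line A: nuts → 09.04; dried → 09.04.02; in bulk → 09.04.02.01. Scheduled 15%. quota on 09.04.02 exhausted → over-quota 53%; Arlenia agreement on 09.04.02: RVC < 35%. → 53%.
Line B: oilseed → 09.03; dried → 09.03.03; for industrial use → 09.03.03.02. Scheduled 37%. No special measure applies. → 37%.
Line C: vegetables → 09.01; canned → 09.01.03; retail-packed → 09.01.03.02. Scheduled 34%. Maristan agreement on 09.03.03: 09.01.03.02 not covered. → 34%.
Sum: 53% + 37% + 34% = 124%.

124%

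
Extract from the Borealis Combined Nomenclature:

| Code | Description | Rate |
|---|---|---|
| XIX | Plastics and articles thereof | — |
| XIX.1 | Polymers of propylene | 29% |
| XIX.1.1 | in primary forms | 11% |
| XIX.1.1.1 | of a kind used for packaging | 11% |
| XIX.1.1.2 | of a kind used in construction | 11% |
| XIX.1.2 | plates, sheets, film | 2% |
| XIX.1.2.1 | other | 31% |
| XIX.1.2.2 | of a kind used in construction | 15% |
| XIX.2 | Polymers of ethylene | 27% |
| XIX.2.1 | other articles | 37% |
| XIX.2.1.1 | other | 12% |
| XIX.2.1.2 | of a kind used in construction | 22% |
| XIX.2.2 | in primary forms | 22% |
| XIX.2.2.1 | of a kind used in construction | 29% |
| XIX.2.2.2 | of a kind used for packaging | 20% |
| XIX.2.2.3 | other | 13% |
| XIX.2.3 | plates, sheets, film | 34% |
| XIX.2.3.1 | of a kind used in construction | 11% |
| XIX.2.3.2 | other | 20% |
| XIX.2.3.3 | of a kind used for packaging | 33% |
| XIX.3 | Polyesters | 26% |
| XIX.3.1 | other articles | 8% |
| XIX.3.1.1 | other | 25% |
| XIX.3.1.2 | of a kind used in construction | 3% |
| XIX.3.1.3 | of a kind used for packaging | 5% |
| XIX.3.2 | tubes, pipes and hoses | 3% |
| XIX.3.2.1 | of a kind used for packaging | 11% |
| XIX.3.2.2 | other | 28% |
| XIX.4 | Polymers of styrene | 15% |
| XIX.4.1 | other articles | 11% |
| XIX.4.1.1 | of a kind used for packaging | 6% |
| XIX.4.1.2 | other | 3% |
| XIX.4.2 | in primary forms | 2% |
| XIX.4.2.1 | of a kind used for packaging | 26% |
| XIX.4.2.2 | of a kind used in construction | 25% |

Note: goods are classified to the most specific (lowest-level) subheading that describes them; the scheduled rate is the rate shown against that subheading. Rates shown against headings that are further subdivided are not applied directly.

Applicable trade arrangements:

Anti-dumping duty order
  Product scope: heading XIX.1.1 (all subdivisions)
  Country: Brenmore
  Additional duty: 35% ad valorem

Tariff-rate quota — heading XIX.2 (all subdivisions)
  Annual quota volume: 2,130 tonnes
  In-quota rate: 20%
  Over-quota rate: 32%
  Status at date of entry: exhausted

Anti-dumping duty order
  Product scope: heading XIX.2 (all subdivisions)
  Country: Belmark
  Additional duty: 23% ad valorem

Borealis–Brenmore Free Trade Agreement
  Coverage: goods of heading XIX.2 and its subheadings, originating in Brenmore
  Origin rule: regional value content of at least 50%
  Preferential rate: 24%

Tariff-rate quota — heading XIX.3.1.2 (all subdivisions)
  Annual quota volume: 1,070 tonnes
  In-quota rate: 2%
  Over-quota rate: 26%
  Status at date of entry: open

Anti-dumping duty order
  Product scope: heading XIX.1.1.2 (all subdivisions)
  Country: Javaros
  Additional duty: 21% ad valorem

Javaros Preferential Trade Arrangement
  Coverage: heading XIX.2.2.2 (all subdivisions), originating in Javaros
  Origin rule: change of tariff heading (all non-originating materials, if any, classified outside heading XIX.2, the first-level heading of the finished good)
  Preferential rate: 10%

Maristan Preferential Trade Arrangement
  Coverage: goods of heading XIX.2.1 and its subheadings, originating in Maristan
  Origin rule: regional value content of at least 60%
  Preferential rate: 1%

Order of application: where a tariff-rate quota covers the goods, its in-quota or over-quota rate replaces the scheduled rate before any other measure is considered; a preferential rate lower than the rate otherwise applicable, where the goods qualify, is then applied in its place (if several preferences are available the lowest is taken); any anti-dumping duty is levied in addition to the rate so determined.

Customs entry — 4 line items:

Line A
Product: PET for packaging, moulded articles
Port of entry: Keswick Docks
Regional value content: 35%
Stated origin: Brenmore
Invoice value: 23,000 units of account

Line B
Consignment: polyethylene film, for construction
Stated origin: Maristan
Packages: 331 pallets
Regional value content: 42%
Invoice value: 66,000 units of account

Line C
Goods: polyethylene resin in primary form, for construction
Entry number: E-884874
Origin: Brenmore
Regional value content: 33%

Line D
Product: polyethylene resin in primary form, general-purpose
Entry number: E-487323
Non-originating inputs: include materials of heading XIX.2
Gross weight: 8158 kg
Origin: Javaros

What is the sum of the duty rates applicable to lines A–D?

101%

Line A: PET → XIX.3; moulded articles → XIX.3.1; for packaging → XIX.3.1.3. Scheduled 5%. Brenmore agreement on XIX.2: XIX.3.1.3 not covered. → 5%.
Line B: polyethylene → XIX.2; film → XIX.2.3; for construction → XIX.2.3.1. Scheduled 11%. quota on XIX.2 exhausted → over-quota 32%; Maristan agreement on XIX.2.1: XIX.2.3.1 not covered. → 32%.
Line C: polyethylene → XIX.2; resin in primary form → XIX.2.2; for construction → XIX.2.2.1. Scheduled 29%. quota on XIX.2 exhausted → over-quota 32%; Brenmore agreement on XIX.2: RVC < 50%. → 32%.
Line D: polyethylene → XIX.2; resin in primary form → XIX.2.2; general-purpose → XIX.2.2.3. Scheduled 13%. quota on XIX.2 exhausted → over-quota 32%; Javaros agreement on XIX.2.2.2: XIX.2.2.3 not covered. → 32%.
Sum: 5% + 32% + 32% + 32% = 101%.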